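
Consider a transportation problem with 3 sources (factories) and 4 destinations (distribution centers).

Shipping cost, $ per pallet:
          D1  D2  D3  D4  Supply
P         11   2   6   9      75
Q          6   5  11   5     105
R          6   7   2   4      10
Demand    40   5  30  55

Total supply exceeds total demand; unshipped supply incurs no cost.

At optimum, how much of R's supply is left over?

Minimum-cost shipments:
  P->D2: 5 × $2 = $10
  P->D3: 20 × $6 = $120
  Q->D1: 40 × $6 = $240
  Q->D4: 55 × $5 = $275
  R->D3: 10 × $2 = $20
Total cost = $665.
R ships 10 of its 10, leaving 0.

0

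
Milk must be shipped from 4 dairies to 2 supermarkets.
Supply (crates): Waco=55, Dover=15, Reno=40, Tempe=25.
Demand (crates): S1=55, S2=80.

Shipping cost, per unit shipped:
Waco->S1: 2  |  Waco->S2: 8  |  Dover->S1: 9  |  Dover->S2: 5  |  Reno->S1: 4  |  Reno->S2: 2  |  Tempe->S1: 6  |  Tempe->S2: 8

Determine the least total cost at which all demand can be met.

An optimal shipping plan:
  Waco to S1: 55 crates
  Dover to S2: 15 crates
  Reno to S2: 40 crates
  Tempe to S2: 25 crates
Total cost = 465.
(Supply check: Waco ships 55; Dover ships 15; Reno ships 40; Tempe ships 25.)

465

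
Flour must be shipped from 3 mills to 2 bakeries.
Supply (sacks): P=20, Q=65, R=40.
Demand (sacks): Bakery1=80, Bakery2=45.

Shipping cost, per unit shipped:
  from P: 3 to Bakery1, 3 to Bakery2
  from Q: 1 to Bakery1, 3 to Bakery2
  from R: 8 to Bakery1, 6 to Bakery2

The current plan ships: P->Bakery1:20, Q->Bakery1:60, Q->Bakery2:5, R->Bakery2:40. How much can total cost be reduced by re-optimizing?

Current plan cost = 20·3 + 60·1 + 5·3 + 40·6 = 375.
Optimal plan:
  P–Bakery1: 15 × 3 = 45
  P–Bakery2: 5 × 3 = 15
  Q–Bakery1: 65 × 1 = 65
  R–Bakery2: 40 × 6 = 240
Optimal cost = 365.
Saving = 375 − 365 = 10.

10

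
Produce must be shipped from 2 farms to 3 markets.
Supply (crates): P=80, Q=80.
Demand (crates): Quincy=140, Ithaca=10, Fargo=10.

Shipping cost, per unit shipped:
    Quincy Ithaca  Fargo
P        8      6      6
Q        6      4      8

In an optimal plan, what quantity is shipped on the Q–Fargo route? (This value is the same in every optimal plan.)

The minimum-cost plan:
  P to Quincy: 60 crates
  P to Ithaca: 10 crates
  P to Fargo: 10 crates
  Q to Quincy: 80 crates
Total cost = 1080.
The route Q→Fargo is not used.

0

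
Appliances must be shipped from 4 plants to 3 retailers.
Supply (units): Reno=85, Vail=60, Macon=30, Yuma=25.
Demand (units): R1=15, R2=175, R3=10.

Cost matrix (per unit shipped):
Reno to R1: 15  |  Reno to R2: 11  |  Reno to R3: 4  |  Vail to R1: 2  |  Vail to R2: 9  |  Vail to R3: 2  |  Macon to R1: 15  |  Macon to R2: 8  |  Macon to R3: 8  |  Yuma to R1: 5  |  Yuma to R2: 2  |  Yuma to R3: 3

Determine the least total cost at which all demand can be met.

An optimal shipping plan:
  Reno→R2: 85 × 11 = 935
  Vail→R1: 15 × 2 = 30
  Vail→R2: 35 × 9 = 315
  Vail→R3: 10 × 2 = 20
  Macon→R2: 30 × 8 = 240
  Yuma→R2: 25 × 2 = 50
Total = 935 + 30 + 315 + 20 + 240 + 50 = 1590.

1590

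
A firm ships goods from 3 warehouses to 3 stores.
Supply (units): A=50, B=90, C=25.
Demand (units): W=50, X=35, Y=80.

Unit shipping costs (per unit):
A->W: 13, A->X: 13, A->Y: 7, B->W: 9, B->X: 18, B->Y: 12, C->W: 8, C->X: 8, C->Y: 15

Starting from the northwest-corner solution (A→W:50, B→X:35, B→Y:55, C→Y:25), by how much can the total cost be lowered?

Current plan cost = 50·13 + 35·18 + 55·12 + 25·15 = 2315.
Optimal plan:
  A–X: 10 × 13 = 130
  A–Y: 40 × 7 = 280
  B–W: 50 × 9 = 450
  B–Y: 40 × 12 = 480
  C–X: 25 × 8 = 200
Optimal cost = 1540.
Saving = 2315 − 1540 = 775.

775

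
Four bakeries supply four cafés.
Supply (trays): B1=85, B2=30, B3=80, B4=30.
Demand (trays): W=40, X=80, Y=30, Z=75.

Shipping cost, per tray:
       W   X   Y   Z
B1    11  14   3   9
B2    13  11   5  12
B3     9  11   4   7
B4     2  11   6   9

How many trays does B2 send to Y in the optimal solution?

0

Solving gives:
  B1->Y: 30 × 3 = 90
  B1->Z: 55 × 9 = 495
  B2->X: 30 × 11 = 330
  B3->W: 10 × 9 = 90
  B3->X: 50 × 11 = 550
  B3->Z: 20 × 7 = 140
  B4->W: 30 × 2 = 60
Total cost = 1755.
The route B2→Y is not used.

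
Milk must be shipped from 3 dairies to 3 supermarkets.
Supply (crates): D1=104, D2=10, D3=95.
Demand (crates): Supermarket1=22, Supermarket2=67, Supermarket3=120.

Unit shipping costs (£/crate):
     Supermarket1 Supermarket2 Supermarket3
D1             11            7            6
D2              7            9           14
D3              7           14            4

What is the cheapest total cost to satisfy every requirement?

1177

One minimum-cost allocation:
  D1→Supermarket2: 67 × £7 = £469
  D1→Supermarket3: 37 × £6 = £222
  D2→Supermarket1: 10 × £7 = £70
  D3→Supermarket1: 12 × £7 = £84
  D3→Supermarket3: 83 × £4 = £332
Total = 469 + 222 + 70 + 84 + 332 = £1177.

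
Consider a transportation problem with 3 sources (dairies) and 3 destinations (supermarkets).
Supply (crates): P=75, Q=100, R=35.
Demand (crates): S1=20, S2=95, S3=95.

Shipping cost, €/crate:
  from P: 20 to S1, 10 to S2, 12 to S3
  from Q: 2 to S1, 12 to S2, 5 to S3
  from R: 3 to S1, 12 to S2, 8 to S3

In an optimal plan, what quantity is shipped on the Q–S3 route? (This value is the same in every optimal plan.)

Solving gives:
  P→S2: 75 crates
  Q→S1: 5 crates
  Q→S3: 95 crates
  R→S1: 15 crates
  R→S2: 20 crates
Total cost = €1520.
So Q→S3 carries 95 crates.

95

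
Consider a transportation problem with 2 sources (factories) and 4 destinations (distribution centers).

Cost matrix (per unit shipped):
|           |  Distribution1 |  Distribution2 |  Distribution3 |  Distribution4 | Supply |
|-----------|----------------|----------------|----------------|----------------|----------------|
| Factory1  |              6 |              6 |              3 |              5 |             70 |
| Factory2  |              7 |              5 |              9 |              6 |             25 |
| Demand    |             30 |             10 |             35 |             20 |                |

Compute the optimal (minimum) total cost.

An optimal shipping plan:
  Factory1 to Distribution1: 15 pallets
  Factory1 to Distribution3: 35 pallets
  Factory1 to Distribution4: 20 pallets
  Factory2 to Distribution1: 15 pallets
  Factory2 to Distribution2: 10 pallets
Total cost = 450.

450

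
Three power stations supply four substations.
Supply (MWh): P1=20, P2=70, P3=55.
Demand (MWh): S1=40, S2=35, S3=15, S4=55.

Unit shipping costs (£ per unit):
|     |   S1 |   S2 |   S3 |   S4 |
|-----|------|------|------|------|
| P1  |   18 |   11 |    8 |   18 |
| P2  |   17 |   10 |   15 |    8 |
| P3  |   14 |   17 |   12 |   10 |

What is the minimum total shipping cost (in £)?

1505

Optimal allocation:
  P1->S2: 5 × £11 = £55
  P1->S3: 15 × £8 = £120
  P2->S2: 30 × £10 = £300
  P2->S4: 40 × £8 = £320
  P3->S1: 40 × £14 = £560
  P3->S4: 15 × £10 = £150
Total = 55 + 120 + 300 + 320 + 560 + 150 = £1505.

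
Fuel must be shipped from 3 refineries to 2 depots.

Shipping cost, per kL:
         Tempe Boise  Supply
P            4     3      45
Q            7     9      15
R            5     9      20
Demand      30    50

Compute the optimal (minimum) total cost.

One minimum-cost allocation:
  P->Boise: 45 × 3 = 135
  Q->Tempe: 10 × 7 = 70
  Q->Boise: 5 × 9 = 45
  R->Tempe: 20 × 5 = 100
Total = 135 + 70 + 45 + 100 = 350.

350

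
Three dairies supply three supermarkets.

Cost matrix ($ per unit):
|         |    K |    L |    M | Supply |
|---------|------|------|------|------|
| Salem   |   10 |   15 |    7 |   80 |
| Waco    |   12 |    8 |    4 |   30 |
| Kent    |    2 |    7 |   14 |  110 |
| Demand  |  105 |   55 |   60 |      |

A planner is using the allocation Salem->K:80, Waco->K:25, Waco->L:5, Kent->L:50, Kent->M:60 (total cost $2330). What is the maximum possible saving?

1125

Current plan cost = 80·10 + 25·12 + 5·8 + 50·7 + 60·14 = $2330.
Optimal plan:
  Salem–L: 20 × $15 = $300
  Salem–M: 60 × $7 = $420
  Waco–L: 30 × $8 = $240
  Kent–K: 105 × $2 = $210
  Kent–L: 5 × $7 = $35
Optimal cost = $1205.
Saving = 2330 − 1205 = $1125.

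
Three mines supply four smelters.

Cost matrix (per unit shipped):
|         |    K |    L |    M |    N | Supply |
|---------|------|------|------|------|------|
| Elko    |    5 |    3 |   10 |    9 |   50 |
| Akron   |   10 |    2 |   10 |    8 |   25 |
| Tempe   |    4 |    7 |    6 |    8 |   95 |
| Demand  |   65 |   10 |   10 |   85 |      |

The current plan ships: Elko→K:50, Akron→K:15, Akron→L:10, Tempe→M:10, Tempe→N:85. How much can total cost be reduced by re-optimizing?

Current plan cost = 50·5 + 15·10 + 10·2 + 10·6 + 85·8 = 1160.
Optimal plan:
  Elko→L: 10 × 3 = 30
  Elko→N: 40 × 9 = 360
  Akron→N: 25 × 8 = 200
  Tempe→K: 65 × 4 = 260
  Tempe→M: 10 × 6 = 60
  Tempe→N: 20 × 8 = 160
Optimal cost = 1070.
Saving = 1160 − 1070 = 90.

90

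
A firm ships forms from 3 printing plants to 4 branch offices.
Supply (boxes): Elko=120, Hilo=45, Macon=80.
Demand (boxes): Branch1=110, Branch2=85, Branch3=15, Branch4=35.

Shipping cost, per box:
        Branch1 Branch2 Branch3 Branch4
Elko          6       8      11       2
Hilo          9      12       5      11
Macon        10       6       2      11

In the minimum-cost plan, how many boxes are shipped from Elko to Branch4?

Solving gives:
  Elko–Branch1: 80 × 6 = 480
  Elko–Branch2: 5 × 8 = 40
  Elko–Branch4: 35 × 2 = 70
  Hilo–Branch1: 30 × 9 = 270
  Hilo–Branch3: 15 × 5 = 75
  Macon–Branch2: 80 × 6 = 480
Total cost = 1415.
So Elko→Branch4 carries 35 boxes.

35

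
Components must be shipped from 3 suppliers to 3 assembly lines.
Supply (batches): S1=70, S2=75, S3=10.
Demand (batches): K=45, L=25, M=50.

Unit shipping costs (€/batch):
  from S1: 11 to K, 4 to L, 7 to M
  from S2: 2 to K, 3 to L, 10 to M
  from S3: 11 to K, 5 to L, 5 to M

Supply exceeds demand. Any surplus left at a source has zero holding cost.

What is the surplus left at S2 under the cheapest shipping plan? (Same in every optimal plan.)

5

Minimum-cost shipments:
  S1–M: 40 × €7 = €280
  S2–K: 45 × €2 = €90
  S2–L: 25 × €3 = €75
  S3–M: 10 × €5 = €50
Total cost = €495.
S2 ships 70 of its 75, leaving 5.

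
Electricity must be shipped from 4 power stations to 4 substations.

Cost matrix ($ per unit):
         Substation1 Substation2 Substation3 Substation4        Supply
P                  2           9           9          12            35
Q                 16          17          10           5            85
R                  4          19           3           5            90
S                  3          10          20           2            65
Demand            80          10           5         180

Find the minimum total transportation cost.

One minimum-cost allocation:
  P to Substation1: 25 × $2 = $50
  P to Substation2: 10 × $9 = $90
  Q to Substation4: 85 × $5 = $425
  R to Substation1: 55 × $4 = $220
  R to Substation3: 5 × $3 = $15
  R to Substation4: 30 × $5 = $150
  S to Substation4: 65 × $2 = $130
Total = 50 + 90 + 425 + 220 + 15 + 150 + 130 = $1080.

1080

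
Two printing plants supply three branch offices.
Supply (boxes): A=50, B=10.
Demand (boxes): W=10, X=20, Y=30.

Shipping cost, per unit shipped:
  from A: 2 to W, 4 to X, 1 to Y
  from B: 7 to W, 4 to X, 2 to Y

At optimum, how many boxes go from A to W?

Optimal shipments:
  A to W: 10 boxes
  A to X: 10 boxes
  A to Y: 30 boxes
  B to X: 10 boxes
Total cost = 130.
So A→W carries 10 boxes.

10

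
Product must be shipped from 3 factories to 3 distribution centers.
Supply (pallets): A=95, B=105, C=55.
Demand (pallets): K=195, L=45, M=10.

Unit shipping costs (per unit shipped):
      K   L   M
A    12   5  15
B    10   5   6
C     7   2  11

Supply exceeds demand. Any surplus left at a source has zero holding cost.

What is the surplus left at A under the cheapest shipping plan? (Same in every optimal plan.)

Minimum-cost shipments:
  A to K: 45 × 12 = 540
  A to L: 45 × 5 = 225
  B to K: 95 × 10 = 950
  B to M: 10 × 6 = 60
  C to K: 55 × 7 = 385
Total cost = 2160.
A ships 90 of its 95, leaving 5.

5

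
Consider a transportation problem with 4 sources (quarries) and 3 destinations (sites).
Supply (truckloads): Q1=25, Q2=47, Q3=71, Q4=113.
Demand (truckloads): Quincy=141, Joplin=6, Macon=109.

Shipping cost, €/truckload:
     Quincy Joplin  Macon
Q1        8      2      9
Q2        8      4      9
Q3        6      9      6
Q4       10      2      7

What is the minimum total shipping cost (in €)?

1761

A cheapest plan:
  Q1->Quincy: 23 truckloads
  Q1->Joplin: 2 truckloads
  Q2->Quincy: 47 truckloads
  Q3->Quincy: 71 truckloads
  Q4->Joplin: 4 truckloads
  Q4->Macon: 109 truckloads
Total cost = €1761.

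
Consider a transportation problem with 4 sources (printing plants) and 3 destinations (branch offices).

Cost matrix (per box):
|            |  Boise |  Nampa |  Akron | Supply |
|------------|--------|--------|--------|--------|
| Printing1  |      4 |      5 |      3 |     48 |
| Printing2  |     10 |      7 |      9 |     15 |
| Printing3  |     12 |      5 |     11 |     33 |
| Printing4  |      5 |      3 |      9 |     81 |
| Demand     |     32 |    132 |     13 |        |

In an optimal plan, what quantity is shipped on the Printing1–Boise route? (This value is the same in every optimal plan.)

32

Solving gives:
  Printing1→Boise: 32 × 4 = 128
  Printing1→Nampa: 3 × 5 = 15
  Printing1→Akron: 13 × 3 = 39
  Printing2→Nampa: 15 × 7 = 105
  Printing3→Nampa: 33 × 5 = 165
  Printing4→Nampa: 81 × 3 = 243
Total cost = 695.
So Printing1→Boise carries 32 boxes.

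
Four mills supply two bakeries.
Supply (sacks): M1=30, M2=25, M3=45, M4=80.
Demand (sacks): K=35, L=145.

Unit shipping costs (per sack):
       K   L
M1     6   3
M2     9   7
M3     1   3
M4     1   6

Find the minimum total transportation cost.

705

A cheapest plan:
  M1->L: 30 × 3 = 90
  M2->L: 25 × 7 = 175
  M3->L: 45 × 3 = 135
  M4->K: 35 × 1 = 35
  M4->L: 45 × 6 = 270
Total = 90 + 175 + 135 + 35 + 270 = 705.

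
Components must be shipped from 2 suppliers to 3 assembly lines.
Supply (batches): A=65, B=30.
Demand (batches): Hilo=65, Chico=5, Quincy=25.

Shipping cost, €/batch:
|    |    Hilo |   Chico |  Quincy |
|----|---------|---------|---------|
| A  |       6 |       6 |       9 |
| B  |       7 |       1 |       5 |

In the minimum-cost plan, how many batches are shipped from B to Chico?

Optimal shipments:
  A→Hilo: 65 × €6 = €390
  B→Chico: 5 × €1 = €5
  B→Quincy: 25 × €5 = €125
Total cost = €520.
So B→Chico carries 5 batches.

5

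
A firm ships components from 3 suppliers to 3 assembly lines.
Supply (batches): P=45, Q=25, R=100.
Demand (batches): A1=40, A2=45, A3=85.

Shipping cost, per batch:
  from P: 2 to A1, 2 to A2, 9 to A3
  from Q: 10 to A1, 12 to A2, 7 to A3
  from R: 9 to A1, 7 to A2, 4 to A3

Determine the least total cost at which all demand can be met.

A cheapest plan:
  P->A1: 15 × 2 = 30
  P->A2: 30 × 2 = 60
  Q->A1: 25 × 10 = 250
  R->A2: 15 × 7 = 105
  R->A3: 85 × 4 = 340
Total = 30 + 60 + 250 + 105 + 340 = 785.

785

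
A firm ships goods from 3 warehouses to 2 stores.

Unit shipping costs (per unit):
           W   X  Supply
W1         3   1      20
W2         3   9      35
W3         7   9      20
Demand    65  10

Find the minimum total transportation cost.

One minimum-cost allocation:
  W1 to W: 10 × 3 = 30
  W1 to X: 10 × 1 = 10
  W2 to W: 35 × 3 = 105
  W3 to W: 20 × 7 = 140
Total = 30 + 10 + 105 + 140 = 285.

285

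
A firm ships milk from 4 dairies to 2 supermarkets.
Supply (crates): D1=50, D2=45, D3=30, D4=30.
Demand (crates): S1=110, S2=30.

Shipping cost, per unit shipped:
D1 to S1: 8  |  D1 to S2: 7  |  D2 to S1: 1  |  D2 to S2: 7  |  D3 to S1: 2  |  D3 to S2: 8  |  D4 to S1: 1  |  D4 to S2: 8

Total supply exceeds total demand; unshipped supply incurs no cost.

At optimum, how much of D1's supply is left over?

15

An optimal plan:
  D1->S1: 5 × 8 = 40
  D1->S2: 30 × 7 = 210
  D2->S1: 45 × 1 = 45
  D3->S1: 30 × 2 = 60
  D4->S1: 30 × 1 = 30
Total cost = 385.
D1 ships 35 of its 50, leaving 15.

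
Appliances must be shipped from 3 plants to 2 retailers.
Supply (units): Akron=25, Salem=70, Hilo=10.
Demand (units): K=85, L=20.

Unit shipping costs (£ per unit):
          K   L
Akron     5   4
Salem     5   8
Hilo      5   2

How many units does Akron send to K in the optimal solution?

15

Optimal shipments:
  Akron–K: 15 × £5 = £75
  Akron–L: 10 × £4 = £40
  Salem–K: 70 × £5 = £350
  Hilo–L: 10 × £2 = £20
Total cost = £485.
So Akron→K carries 15 units.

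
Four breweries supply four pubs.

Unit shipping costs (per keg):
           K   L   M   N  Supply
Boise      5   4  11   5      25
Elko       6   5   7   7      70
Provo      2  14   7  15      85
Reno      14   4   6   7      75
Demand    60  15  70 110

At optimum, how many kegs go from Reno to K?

Optimal shipments:
  Boise->N: 25 × 5 = 125
  Elko->N: 70 × 7 = 490
  Provo->K: 60 × 2 = 120
  Provo->M: 25 × 7 = 175
  Reno->L: 15 × 4 = 60
  Reno->M: 45 × 6 = 270
  Reno->N: 15 × 7 = 105
Total cost = 1345.
The route Reno→K is not used.

0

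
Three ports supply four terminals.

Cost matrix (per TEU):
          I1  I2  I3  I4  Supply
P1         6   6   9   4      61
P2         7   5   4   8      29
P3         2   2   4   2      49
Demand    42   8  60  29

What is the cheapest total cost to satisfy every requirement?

Optimal allocation:
  P1->I1: 24 × 6 = 144
  P1->I2: 8 × 6 = 48
  P1->I4: 29 × 4 = 116
  P2->I3: 29 × 4 = 116
  P3->I1: 18 × 2 = 36
  P3->I3: 31 × 4 = 124
Total = 144 + 48 + 116 + 116 + 36 + 124 = 584.
(Supply check: P1 ships 61; P2 ships 29; P3 ships 49.)

584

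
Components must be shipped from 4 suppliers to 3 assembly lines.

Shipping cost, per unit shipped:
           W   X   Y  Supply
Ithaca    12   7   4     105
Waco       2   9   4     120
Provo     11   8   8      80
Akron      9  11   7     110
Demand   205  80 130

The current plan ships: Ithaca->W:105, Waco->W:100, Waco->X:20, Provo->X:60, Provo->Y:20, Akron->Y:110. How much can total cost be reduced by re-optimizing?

810

Current plan cost = 105·12 + 100·2 + 20·9 + 60·8 + 20·8 + 110·7 = 3050.
Optimal plan:
  Ithaca->Y: 105 batches
  Waco->W: 120 batches
  Provo->X: 80 batches
  Akron->W: 85 batches
  Akron->Y: 25 batches
Optimal cost = 2240.
Saving = 3050 − 2240 = 810.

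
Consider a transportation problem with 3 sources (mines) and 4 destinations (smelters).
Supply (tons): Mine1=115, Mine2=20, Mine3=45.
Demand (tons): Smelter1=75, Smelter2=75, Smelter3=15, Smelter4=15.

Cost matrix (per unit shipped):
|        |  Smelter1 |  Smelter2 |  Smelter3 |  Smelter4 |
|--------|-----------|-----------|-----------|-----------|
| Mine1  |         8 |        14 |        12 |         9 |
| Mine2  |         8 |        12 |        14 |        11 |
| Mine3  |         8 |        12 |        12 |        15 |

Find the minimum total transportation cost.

An optimal shipping plan:
  Mine1 to Smelter1: 75 tons
  Mine1 to Smelter2: 10 tons
  Mine1 to Smelter3: 15 tons
  Mine1 to Smelter4: 15 tons
  Mine2 to Smelter2: 20 tons
  Mine3 to Smelter2: 45 tons
Total cost = 1835.

1835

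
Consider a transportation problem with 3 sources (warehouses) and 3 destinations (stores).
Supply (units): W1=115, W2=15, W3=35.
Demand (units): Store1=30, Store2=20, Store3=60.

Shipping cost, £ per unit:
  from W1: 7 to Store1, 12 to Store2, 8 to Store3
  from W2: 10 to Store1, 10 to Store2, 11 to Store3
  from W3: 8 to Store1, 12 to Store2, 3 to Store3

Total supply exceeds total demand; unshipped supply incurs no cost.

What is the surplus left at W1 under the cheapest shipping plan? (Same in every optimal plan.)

An optimal plan:
  W1->Store1: 30 × £7 = £210
  W1->Store2: 5 × £12 = £60
  W1->Store3: 25 × £8 = £200
  W2->Store2: 15 × £10 = £150
  W3->Store3: 35 × £3 = £105
Total cost = £725.
W1 ships 60 of its 115, leaving 55.

55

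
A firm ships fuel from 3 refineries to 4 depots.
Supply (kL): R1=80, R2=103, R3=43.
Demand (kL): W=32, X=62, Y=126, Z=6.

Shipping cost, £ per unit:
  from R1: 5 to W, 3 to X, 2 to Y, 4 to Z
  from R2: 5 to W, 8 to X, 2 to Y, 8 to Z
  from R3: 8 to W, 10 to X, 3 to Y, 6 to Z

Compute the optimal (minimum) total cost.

One minimum-cost allocation:
  R1–X: 62 × £3 = £186
  R1–Y: 12 × £2 = £24
  R1–Z: 6 × £4 = £24
  R2–W: 32 × £5 = £160
  R2–Y: 71 × £2 = £142
  R3–Y: 43 × £3 = £129
Total = 186 + 24 + 24 + 160 + 142 + 129 = £665.

665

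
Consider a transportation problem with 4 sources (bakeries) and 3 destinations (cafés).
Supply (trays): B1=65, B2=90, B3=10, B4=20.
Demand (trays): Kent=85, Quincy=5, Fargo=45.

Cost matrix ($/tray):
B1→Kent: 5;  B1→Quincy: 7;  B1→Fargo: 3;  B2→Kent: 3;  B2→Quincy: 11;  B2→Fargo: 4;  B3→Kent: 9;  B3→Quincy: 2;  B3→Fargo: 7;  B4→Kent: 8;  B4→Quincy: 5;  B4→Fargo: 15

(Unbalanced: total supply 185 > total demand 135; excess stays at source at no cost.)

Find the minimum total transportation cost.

One minimum-cost allocation:
  B1 to Fargo: 45 trays
  B2 to Kent: 85 trays
  B3 to Quincy: 5 trays
Total cost = $400.
(Supply check: B1 ships 45; B2 ships 85; B3 ships 5; B4 ships 0.)

400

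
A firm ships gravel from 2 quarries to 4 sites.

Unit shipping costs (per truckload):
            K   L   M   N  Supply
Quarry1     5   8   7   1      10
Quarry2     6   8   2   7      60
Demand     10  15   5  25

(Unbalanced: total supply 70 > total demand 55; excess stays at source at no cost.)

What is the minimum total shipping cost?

Optimal allocation:
  Quarry1→N: 10 truckloads
  Quarry2→K: 10 truckloads
  Quarry2→L: 15 truckloads
  Quarry2→M: 5 truckloads
  Quarry2→N: 15 truckloads
Total cost = 305.

305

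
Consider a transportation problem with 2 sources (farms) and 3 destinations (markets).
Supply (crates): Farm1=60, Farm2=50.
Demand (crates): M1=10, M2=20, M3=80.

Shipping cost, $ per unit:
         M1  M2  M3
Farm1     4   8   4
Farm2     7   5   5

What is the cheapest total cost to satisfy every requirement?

490

Optimal allocation:
  Farm1 to M1: 10 × $4 = $40
  Farm1 to M3: 50 × $4 = $200
  Farm2 to M2: 20 × $5 = $100
  Farm2 to M3: 30 × $5 = $150
Total = 40 + 200 + 100 + 150 = $490.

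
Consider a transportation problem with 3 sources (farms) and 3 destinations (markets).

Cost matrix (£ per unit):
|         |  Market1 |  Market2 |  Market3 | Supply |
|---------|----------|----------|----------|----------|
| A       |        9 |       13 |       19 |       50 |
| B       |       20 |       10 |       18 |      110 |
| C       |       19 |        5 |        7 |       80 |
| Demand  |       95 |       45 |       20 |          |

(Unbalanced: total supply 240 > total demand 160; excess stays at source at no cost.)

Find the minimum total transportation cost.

One minimum-cost allocation:
  A–Market1: 50 crates
  B–Market1: 30 crates
  C–Market1: 15 crates
  C–Market2: 45 crates
  C–Market3: 20 crates
Total cost = £1700.
(Supply check: A ships 50; B ships 30; C ships 80.)

1700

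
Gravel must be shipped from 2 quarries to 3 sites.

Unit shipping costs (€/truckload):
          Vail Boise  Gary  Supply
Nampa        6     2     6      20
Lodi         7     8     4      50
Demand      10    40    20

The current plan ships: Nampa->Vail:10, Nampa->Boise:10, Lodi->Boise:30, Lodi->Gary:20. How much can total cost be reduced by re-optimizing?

50

Current plan cost = 10·6 + 10·2 + 30·8 + 20·4 = €400.
Optimal plan:
  Nampa to Boise: 20 × €2 = €40
  Lodi to Vail: 10 × €7 = €70
  Lodi to Boise: 20 × €8 = €160
  Lodi to Gary: 20 × €4 = €80
Optimal cost = €350.
Saving = 400 − 350 = €50.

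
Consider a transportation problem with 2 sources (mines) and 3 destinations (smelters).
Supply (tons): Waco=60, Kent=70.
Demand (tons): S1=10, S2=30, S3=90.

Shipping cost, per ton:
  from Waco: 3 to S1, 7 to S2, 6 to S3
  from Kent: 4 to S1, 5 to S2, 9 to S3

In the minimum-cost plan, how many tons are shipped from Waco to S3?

60

Solving gives:
  Waco to S3: 60 × 6 = 360
  Kent to S1: 10 × 4 = 40
  Kent to S2: 30 × 5 = 150
  Kent to S3: 30 × 9 = 270
Total cost = 820.
So Waco→S3 carries 60 tons.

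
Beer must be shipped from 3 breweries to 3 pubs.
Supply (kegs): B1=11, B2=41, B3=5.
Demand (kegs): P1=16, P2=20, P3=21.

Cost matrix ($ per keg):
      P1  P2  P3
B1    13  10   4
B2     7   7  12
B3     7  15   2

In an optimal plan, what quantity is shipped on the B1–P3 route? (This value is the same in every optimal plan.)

11

Solving gives:
  B1->P3: 11 × $4 = $44
  B2->P1: 16 × $7 = $112
  B2->P2: 20 × $7 = $140
  B2->P3: 5 × $12 = $60
  B3->P3: 5 × $2 = $10
Total cost = $366.
So B1→P3 carries 11 kegs.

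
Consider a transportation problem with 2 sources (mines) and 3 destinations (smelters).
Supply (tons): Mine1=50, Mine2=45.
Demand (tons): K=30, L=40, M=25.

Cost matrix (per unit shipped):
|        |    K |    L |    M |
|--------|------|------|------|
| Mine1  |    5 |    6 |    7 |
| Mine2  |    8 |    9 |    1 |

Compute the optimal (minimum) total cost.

475

A cheapest plan:
  Mine1->K: 30 × 5 = 150
  Mine1->L: 20 × 6 = 120
  Mine2->L: 20 × 9 = 180
  Mine2->M: 25 × 1 = 25
Total = 150 + 120 + 180 + 25 = 475.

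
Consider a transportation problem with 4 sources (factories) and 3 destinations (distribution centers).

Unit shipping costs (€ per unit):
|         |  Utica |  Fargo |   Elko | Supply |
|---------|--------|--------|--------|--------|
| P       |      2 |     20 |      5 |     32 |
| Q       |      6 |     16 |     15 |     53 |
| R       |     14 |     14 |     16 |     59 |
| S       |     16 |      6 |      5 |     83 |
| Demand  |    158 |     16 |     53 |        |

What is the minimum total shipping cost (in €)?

1793

An optimal shipping plan:
  P->Utica: 32 pallets
  Q->Utica: 53 pallets
  R->Utica: 59 pallets
  S->Utica: 14 pallets
  S->Fargo: 16 pallets
  S->Elko: 53 pallets
Total cost = €1793.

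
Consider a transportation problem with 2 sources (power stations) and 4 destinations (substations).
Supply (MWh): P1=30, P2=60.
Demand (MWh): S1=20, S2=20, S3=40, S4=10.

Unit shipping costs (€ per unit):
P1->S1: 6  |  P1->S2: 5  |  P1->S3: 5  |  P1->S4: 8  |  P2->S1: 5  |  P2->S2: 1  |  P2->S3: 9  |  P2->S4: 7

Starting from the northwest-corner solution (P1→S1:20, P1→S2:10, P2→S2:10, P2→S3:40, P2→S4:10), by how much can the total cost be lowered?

180

Current plan cost = 20·6 + 10·5 + 10·1 + 40·9 + 10·7 = €610.
Optimal plan:
  P1 to S3: 30 × €5 = €150
  P2 to S1: 20 × €5 = €100
  P2 to S2: 20 × €1 = €20
  P2 to S3: 10 × €9 = €90
  P2 to S4: 10 × €7 = €70
Optimal cost = €430.
Saving = 610 − 430 = €180.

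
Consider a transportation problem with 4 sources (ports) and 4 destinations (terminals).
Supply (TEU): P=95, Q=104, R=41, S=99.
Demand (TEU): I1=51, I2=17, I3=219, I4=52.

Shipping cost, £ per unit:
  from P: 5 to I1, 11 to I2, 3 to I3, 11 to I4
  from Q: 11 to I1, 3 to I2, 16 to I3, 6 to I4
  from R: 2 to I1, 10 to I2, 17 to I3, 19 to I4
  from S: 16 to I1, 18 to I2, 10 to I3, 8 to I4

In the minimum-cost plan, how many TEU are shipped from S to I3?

99

Optimal shipments:
  P→I3: 95 × £3 = £285
  Q→I1: 10 × £11 = £110
  Q→I2: 17 × £3 = £51
  Q→I3: 25 × £16 = £400
  Q→I4: 52 × £6 = £312
  R→I1: 41 × £2 = £82
  S→I3: 99 × £10 = £990
Total cost = £2230.
So S→I3 carries 99 TEU.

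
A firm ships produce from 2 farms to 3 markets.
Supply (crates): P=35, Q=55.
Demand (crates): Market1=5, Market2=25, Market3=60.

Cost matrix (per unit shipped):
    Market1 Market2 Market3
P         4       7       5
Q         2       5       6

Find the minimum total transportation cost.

Optimal allocation:
  P to Market3: 35 × 5 = 175
  Q to Market1: 5 × 2 = 10
  Q to Market2: 25 × 5 = 125
  Q to Market3: 25 × 6 = 150
Total = 175 + 10 + 125 + 150 = 460.
(Supply check: P ships 35; Q ships 55.)

460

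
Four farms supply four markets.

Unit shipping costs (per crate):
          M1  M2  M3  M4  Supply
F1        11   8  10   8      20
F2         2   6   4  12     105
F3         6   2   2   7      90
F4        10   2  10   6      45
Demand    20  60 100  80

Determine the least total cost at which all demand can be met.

1065

One minimum-cost allocation:
  F1–M4: 20 × 8 = 160
  F2–M1: 20 × 2 = 40
  F2–M3: 85 × 4 = 340
  F3–M2: 60 × 2 = 120
  F3–M3: 15 × 2 = 30
  F3–M4: 15 × 7 = 105
  F4–M4: 45 × 6 = 270
Total = 160 + 40 + 340 + 120 + 30 + 105 + 270 = 1065.
(Supply check: F1 ships 20; F2 ships 105; F3 ships 90; F4 ships 45.)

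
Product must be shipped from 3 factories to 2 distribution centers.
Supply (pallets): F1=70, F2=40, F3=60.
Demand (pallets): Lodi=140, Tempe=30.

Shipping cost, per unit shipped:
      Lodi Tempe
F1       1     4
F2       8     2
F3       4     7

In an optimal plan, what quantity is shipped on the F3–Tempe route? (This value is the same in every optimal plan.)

The minimum-cost plan:
  F1–Lodi: 70 pallets
  F2–Lodi: 10 pallets
  F2–Tempe: 30 pallets
  F3–Lodi: 60 pallets
Total cost = 450.
The route F3→Tempe is not used.

0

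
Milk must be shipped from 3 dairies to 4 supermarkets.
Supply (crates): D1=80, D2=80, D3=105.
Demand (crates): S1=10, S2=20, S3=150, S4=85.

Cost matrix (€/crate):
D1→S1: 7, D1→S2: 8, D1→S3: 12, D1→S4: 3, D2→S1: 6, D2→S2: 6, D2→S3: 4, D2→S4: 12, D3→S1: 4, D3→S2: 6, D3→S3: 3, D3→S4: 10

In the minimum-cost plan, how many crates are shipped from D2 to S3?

Solving gives:
  D1→S4: 80 × €3 = €240
  D2→S2: 20 × €6 = €120
  D2→S3: 60 × €4 = €240
  D3→S1: 10 × €4 = €40
  D3→S3: 90 × €3 = €270
  D3→S4: 5 × €10 = €50
Total cost = €960.
So D2→S3 carries 60 crates.

60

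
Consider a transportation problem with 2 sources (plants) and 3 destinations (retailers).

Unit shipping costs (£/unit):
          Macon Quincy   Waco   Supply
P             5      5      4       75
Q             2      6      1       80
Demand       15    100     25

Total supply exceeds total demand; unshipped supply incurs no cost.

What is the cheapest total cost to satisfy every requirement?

580

An optimal shipping plan:
  P→Quincy: 75 × £5 = £375
  Q→Macon: 15 × £2 = £30
  Q→Quincy: 25 × £6 = £150
  Q→Waco: 25 × £1 = £25
Total = 375 + 30 + 150 + 25 = £580.
(Supply check: P ships 75; Q ships 65.)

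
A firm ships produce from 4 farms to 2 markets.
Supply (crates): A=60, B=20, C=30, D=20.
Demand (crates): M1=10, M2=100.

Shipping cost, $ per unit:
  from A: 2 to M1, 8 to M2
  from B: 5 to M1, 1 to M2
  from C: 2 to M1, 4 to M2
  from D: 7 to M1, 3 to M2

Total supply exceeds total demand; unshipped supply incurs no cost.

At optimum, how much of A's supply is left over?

An optimal plan:
  A->M1: 10 crates
  A->M2: 30 crates
  B->M2: 20 crates
  C->M2: 30 crates
  D->M2: 20 crates
Total cost = $460.
A ships 40 of its 60, leaving 20.

20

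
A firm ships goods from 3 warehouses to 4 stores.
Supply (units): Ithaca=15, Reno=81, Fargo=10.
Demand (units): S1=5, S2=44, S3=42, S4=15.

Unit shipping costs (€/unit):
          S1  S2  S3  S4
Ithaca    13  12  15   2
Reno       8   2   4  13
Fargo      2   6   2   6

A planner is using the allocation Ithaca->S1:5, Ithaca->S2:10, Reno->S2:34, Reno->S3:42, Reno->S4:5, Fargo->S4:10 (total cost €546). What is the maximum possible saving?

Current plan cost = 5·13 + 10·12 + 34·2 + 42·4 + 5·13 + 10·6 = €546.
Optimal plan:
  Ithaca->S4: 15 × €2 = €30
  Reno->S2: 44 × €2 = €88
  Reno->S3: 37 × €4 = €148
  Fargo->S1: 5 × €2 = €10
  Fargo->S3: 5 × €2 = €10
Optimal cost = €286.
Saving = 546 − 286 = €260.

260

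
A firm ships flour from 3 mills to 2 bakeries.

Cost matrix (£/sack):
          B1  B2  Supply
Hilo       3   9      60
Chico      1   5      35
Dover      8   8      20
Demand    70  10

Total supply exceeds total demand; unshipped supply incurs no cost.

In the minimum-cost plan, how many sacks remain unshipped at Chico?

An optimal plan:
  Hilo->B1: 45 sacks
  Chico->B1: 25 sacks
  Chico->B2: 10 sacks
Total cost = £210.
Chico ships 35 of its 35, leaving 0.

0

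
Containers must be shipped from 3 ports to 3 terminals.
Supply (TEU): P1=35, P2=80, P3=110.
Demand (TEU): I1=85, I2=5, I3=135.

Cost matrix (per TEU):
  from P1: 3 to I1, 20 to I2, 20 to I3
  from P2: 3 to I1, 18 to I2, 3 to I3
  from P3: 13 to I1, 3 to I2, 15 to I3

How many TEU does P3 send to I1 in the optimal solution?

The minimum-cost plan:
  P1–I1: 35 × 3 = 105
  P2–I3: 80 × 3 = 240
  P3–I1: 50 × 13 = 650
  P3–I2: 5 × 3 = 15
  P3–I3: 55 × 15 = 825
Total cost = 1835.
So P3→I1 carries 50 TEU.

50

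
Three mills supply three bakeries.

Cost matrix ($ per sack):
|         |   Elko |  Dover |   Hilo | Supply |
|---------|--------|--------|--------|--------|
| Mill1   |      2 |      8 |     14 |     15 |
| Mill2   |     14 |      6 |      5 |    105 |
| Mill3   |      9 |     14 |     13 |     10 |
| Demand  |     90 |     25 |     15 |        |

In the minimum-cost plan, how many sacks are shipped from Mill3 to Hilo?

0

The minimum-cost plan:
  Mill1->Elko: 15 × $2 = $30
  Mill2->Elko: 65 × $14 = $910
  Mill2->Dover: 25 × $6 = $150
  Mill2->Hilo: 15 × $5 = $75
  Mill3->Elko: 10 × $9 = $90
Total cost = $1255.
The route Mill3→Hilo is not used.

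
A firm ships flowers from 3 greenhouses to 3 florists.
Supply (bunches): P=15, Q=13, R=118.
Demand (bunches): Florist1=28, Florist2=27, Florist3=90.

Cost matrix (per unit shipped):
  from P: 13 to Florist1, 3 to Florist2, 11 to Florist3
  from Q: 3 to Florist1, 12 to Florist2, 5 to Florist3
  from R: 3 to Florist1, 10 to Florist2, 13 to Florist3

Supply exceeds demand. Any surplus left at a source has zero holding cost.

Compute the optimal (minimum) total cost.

A cheapest plan:
  P–Florist2: 15 × 3 = 45
  Q–Florist3: 13 × 5 = 65
  R–Florist1: 28 × 3 = 84
  R–Florist2: 12 × 10 = 120
  R–Florist3: 77 × 13 = 1001
Total = 45 + 65 + 84 + 120 + 1001 = 1315.

1315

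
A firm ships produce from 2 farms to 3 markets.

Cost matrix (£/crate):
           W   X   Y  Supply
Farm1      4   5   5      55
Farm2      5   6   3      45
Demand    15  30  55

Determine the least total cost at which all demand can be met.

One minimum-cost allocation:
  Farm1–W: 15 crates
  Farm1–X: 30 crates
  Farm1–Y: 10 crates
  Farm2–Y: 45 crates
Total cost = £395.

395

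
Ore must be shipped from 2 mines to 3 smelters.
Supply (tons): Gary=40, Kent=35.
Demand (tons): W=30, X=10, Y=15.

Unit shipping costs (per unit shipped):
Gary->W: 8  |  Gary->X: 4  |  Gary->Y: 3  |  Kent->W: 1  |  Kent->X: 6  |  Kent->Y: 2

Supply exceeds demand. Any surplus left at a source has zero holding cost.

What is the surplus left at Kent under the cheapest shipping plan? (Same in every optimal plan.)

An optimal plan:
  Gary–X: 10 × 4 = 40
  Gary–Y: 10 × 3 = 30
  Kent–W: 30 × 1 = 30
  Kent–Y: 5 × 2 = 10
Total cost = 110.
Kent ships 35 of its 35, leaving 0.

0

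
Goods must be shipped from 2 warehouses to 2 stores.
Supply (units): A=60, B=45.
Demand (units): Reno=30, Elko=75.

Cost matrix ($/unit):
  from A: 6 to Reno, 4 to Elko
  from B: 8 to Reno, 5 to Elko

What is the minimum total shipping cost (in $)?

525

An optimal shipping plan:
  A–Reno: 30 × $6 = $180
  A–Elko: 30 × $4 = $120
  B–Elko: 45 × $5 = $225
Total = 180 + 120 + 225 = $525.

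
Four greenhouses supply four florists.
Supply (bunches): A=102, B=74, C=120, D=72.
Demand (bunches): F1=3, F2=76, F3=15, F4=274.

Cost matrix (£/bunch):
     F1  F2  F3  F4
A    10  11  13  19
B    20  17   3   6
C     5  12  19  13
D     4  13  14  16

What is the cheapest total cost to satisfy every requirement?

An optimal shipping plan:
  A–F2: 76 × £11 = £836
  A–F3: 15 × £13 = £195
  A–F4: 11 × £19 = £209
  B–F4: 74 × £6 = £444
  C–F4: 120 × £13 = £1560
  D–F1: 3 × £4 = £12
  D–F4: 69 × £16 = £1104
Total = 836 + 195 + 209 + 444 + 1560 + 12 + 1104 = £4360.

4360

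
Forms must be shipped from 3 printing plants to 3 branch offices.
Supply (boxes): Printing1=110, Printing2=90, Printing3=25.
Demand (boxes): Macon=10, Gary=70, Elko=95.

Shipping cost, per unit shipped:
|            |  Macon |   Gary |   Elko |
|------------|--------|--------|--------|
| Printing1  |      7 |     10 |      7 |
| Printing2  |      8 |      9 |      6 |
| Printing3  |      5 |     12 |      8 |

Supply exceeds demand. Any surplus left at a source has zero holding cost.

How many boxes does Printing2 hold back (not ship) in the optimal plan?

Minimum-cost shipments:
  Printing1 to Gary: 70 × 10 = 700
  Printing1 to Elko: 5 × 7 = 35
  Printing2 to Elko: 90 × 6 = 540
  Printing3 to Macon: 10 × 5 = 50
Total cost = 1325.
Printing2 ships 90 of its 90, leaving 0.

0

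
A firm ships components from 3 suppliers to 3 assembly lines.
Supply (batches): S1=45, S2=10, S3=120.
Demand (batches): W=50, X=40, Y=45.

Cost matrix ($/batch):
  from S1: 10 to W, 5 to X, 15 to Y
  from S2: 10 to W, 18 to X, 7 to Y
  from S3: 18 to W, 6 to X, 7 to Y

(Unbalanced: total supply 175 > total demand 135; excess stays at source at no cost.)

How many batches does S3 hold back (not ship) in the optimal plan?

Minimum-cost shipments:
  S1→W: 40 × $10 = $400
  S1→X: 5 × $5 = $25
  S2→W: 10 × $10 = $100
  S3→X: 35 × $6 = $210
  S3→Y: 45 × $7 = $315
Total cost = $1050.
S3 ships 80 of its 120, leaving 40.

40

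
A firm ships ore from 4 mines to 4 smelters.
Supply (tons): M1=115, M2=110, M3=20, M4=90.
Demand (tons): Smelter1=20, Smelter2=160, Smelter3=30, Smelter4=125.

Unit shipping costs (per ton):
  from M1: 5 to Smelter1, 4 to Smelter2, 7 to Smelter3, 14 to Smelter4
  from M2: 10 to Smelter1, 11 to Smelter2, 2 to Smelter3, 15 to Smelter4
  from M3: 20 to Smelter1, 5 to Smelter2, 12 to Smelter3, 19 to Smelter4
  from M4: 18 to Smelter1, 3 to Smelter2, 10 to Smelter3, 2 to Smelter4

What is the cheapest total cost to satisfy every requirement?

One minimum-cost allocation:
  M1→Smelter2: 115 × 4 = 460
  M2→Smelter1: 20 × 10 = 200
  M2→Smelter2: 25 × 11 = 275
  M2→Smelter3: 30 × 2 = 60
  M2→Smelter4: 35 × 15 = 525
  M3→Smelter2: 20 × 5 = 100
  M4→Smelter4: 90 × 2 = 180
Total = 460 + 200 + 275 + 60 + 525 + 100 + 180 = 1800.

1800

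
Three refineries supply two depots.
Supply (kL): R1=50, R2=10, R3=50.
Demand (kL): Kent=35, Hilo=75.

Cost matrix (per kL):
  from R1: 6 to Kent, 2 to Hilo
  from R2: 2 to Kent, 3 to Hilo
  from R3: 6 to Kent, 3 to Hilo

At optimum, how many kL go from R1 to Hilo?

50

The minimum-cost plan:
  R1 to Hilo: 50 × 2 = 100
  R2 to Kent: 10 × 2 = 20
  R3 to Kent: 25 × 6 = 150
  R3 to Hilo: 25 × 3 = 75
Total cost = 345.
So R1→Hilo carries 50 kL.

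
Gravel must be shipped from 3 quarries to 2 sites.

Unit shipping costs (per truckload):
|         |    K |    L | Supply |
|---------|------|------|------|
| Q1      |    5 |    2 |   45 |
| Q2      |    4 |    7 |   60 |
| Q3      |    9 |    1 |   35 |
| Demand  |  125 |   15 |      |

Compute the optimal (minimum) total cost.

A cheapest plan:
  Q1→K: 45 × 5 = 225
  Q2→K: 60 × 4 = 240
  Q3→K: 20 × 9 = 180
  Q3→L: 15 × 1 = 15
Total = 225 + 240 + 180 + 15 = 660.

660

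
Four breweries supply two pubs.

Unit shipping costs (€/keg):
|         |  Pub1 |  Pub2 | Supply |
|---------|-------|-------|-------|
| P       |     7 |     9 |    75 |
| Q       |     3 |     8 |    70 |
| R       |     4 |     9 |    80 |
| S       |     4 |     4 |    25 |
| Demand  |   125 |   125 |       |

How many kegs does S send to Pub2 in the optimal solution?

Solving gives:
  P→Pub2: 75 × €9 = €675
  Q→Pub1: 70 × €3 = €210
  R→Pub1: 55 × €4 = €220
  R→Pub2: 25 × €9 = €225
  S→Pub2: 25 × €4 = €100
Total cost = €1430.
So S→Pub2 carries 25 kegs.

25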